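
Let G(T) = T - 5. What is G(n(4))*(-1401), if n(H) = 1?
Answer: 5604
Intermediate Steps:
G(T) = -5 + T
G(n(4))*(-1401) = (-5 + 1)*(-1401) = -4*(-1401) = 5604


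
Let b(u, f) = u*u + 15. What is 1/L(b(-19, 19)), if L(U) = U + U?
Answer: 1/752 ≈ 0.0013298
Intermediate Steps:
b(u, f) = 15 + u**2 (b(u, f) = u**2 + 15 = 15 + u**2)
L(U) = 2*U
1/L(b(-19, 19)) = 1/(2*(15 + (-19)**2)) = 1/(2*(15 + 361)) = 1/(2*376) = 1/752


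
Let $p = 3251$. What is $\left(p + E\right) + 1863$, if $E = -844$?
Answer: $4270$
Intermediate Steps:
$\left(p + E\right) + 1863 = \left(3251 - 844\right) + 1863 = 2407 + 1863 = 4270$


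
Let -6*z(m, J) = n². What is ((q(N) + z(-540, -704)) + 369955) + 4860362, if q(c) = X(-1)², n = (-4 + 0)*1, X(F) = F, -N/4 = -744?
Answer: 15690946/3 ≈ 5.2303e+6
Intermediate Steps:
N = 2976 (N = -4*(-744) = 2976)
n = -4 (n = -4*1 = -4)
q(c) = 1 (q(c) = (-1)² = 1)
z(m, J) = -8/3 (z(m, J) = -⅙*(-4)² = -⅙*16 = -8/3)
((q(N) + z(-540, -704)) + 369955) + 4860362 = ((1 - 8/3) + 369955) + 4860362 = (-5/3 + 369955) + 4860362 = 1109860/3 + 4860362 = 15690946/3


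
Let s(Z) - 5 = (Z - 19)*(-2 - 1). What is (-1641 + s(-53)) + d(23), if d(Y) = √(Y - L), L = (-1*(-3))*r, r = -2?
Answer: -1420 + √29 ≈ -1414.6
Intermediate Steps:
s(Z) = 62 - 3*Z (s(Z) = 5 + (Z - 19)*(-2 - 1) = 5 + (-19 + Z)*(-3) = 5 + (57 - 3*Z) = 62 - 3*Z)
L = -6 (L = -1*(-3)*(-2) = 3*(-2) = -6)
d(Y) = √(6 + Y) (d(Y) = √(Y - 1*(-6)) = √(Y + 6) = √(6 + Y))
(-1641 + s(-53)) + d(23) = (-1641 + (62 - 3*(-53))) + √(6 + 23) = (-1641 + (62 + 159)) + √29 = (-1641 + 221) + √29 = -1420 + √29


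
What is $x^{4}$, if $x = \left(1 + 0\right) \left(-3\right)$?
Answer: $81$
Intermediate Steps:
$x = -3$ ($x = 1 \left(-3\right) = -3$)
$x^{4} = \left(-3\right)^{4} = 81$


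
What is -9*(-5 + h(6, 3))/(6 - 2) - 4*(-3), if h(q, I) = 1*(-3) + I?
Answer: 93/4 ≈ 23.250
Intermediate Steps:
h(q, I) = -3 + I
-9*(-5 + h(6, 3))/(6 - 2) - 4*(-3) = -9*(-5 + (-3 + 3))/(6 - 2) - 4*(-3) = -9*(-5 + 0)/4 + 12 = -(-45)/4 + 12 = -9*(-5/4) + 12 = 45/4 + 12 = 93/4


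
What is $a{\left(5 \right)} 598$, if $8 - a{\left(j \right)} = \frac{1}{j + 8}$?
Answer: $4738$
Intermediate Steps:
$a{\left(j \right)} = 8 - \frac{1}{8 + j}$ ($a{\left(j \right)} = 8 - \frac{1}{j + 8} = 8 - \frac{1}{8 + j}$)
$a{\left(5 \right)} 598 = \frac{63 + 8 \cdot 5}{8 + 5} \cdot 598 = \frac{63 + 40}{13} \cdot 598 = \frac{1}{13} \cdot 103 \cdot 598 = \frac{103}{13} \cdot 598 = 4738$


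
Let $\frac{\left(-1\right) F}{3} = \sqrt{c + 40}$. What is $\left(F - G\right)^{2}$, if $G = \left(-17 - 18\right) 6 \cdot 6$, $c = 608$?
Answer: $1593432 - 136080 \sqrt{2} \approx 1.401 \cdot 10^{6}$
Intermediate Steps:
$F = - 54 \sqrt{2}$ ($F = - 3 \sqrt{608 + 40} = - 3 \sqrt{648} = - 3 \cdot 18 \sqrt{2} = - 54 \sqrt{2} \approx -76.368$)
$G = -1260$ ($G = \left(-35\right) 36 = -1260$)
$\left(F - G\right)^{2} = \left(- 54 \sqrt{2} - -1260\right)^{2} = \left(- 54 \sqrt{2} + 1260\right)^{2} = \left(1260 - 54 \sqrt{2}\right)^{2}$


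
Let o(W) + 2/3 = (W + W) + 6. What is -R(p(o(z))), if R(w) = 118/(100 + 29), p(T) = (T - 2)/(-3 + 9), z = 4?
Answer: -118/129 ≈ -0.91473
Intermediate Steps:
o(W) = 16/3 + 2*W (o(W) = -⅔ + ((W + W) + 6) = -⅔ + (2*W + 6) = -⅔ + (6 + 2*W) = 16/3 + 2*W)
p(T) = -⅓ + T/6 (p(T) = (-2 + T)/6 = (-2 + T)*(⅙) = -⅓ + T/6)
R(w) = 118/129
-R(p(o(z))) = -1*118/129 = -118/129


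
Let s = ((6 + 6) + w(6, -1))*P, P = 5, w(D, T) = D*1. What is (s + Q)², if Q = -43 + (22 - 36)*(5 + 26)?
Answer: 149769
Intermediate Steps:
w(D, T) = D
s = 90 (s = ((6 + 6) + 6)*5 = (12 + 6)*5 = 18*5 = 90)
Q = -477 (Q = -43 - 14*31 = -43 - 434 = -477)
(s + Q)² = (90 - 477)² = (-387)² = 149769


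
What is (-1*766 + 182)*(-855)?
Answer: 499320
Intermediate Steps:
(-1*766 + 182)*(-855) = (-766 + 182)*(-855) = -584*(-855) = 499320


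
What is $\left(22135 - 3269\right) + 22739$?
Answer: $41605$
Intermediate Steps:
$\left(22135 - 3269\right) + 22739 = 18866 + 22739 = 41605$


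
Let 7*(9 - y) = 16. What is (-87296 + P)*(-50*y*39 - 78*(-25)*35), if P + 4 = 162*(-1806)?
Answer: -146668579200/7 ≈ -2.0953e+10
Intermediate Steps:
y = 47/7 (y = 9 - ⅐*16 = 9 - 16/7 = 47/7 ≈ 6.7143)
P = -292576 (P = -4 + 162*(-1806) = -4 - 292572 = -292576)
(-87296 + P)*(-50*y*39 - 78*(-25)*35) = (-87296 - 292576)*(-50*47/7*39 - 78*(-25)*35) = -379872*(-2350/7*39 + 1950*35) = -379872*(-91650/7 + 68250) = -379872*386100/7 = -146668579200/7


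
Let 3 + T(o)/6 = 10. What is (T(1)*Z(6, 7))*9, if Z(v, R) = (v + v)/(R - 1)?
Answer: 756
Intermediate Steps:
Z(v, R) = 2*v/(-1 + R) (Z(v, R) = (2*v)/(-1 + R) = 2*v/(-1 + R))
T(o) = 42 (T(o) = -18 + 6*10 = -18 + 60 = 42)
(T(1)*Z(6, 7))*9 = (42*(2*6/(-1 + 7)))*9 = (42*(2*6/6))*9 = (42*(2*6*(1/6)))*9 = (42*2)*9 = 84*9 = 756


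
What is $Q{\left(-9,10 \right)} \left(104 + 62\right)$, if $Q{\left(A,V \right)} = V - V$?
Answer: $0$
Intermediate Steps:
$Q{\left(A,V \right)} = 0$
$Q{\left(-9,10 \right)} \left(104 + 62\right) = 0 \left(104 + 62\right) = 0 \cdot 166 = 0$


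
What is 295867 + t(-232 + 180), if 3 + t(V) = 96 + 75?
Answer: 296035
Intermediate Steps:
t(V) = 168 (t(V) = -3 + (96 + 75) = -3 + 171 = 168)
295867 + t(-232 + 180) = 295867 + 168 = 296035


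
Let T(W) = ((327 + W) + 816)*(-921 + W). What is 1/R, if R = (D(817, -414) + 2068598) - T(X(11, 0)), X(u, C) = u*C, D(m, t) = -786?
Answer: 1/3120515 ≈ 3.2046e-7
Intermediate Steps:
X(u, C) = C*u
T(W) = (-921 + W)*(1143 + W) (T(W) = (1143 + W)*(-921 + W) = (-921 + W)*(1143 + W))
R = 3120515 (R = (-786 + 2068598) - (-1052703 + (0*11)² + 222*(0*11)) = 2067812 - (-1052703 + 0² + 222*0) = 2067812 - (-1052703 + 0 + 0) = 2067812 - 1*(-1052703) = 2067812 + 1052703 = 3120515)
1/R = 1/3120515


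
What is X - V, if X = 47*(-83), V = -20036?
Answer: 16135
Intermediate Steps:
X = -3901
X - V = -3901 - 1*(-20036) = -3901 + 20036 = 16135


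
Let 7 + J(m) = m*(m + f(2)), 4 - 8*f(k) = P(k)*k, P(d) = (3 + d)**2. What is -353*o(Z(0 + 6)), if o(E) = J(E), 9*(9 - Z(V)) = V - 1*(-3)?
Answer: -3883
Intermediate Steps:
f(k) = 1/2 - k*(3 + k)**2/8 (f(k) = 1/2 - (3 + k)**2*k/8 = 1/2 - k*(3 + k)**2/8)
Z(V) = 26/3 - V/9 (Z(V) = 9 - (V - 1*(-3))/9 = 9 - (V + 3)/9 = 9 - (3 + V)/9 = 9 + (-1/3 - V/9) = 26/3 - V/9)
J(m) = -7 + m*(-23/4 + m) (J(m) = -7 + m*(m + (1/2 - 1/8*2*(3 + 2)**2)) = -7 + m*(m + (1/2 - 1/8*2*5**2)) = -7 + m*(m + (1/2 - 1/8*2*25)) = -7 + m*(m + (1/2 - 25/4)) = -7 + m*(m - 23/4) = -7 + m*(-23/4 + m))
o(E) = -7 + E**2 - 23*E/4
-353*o(Z(0 + 6)) = -353*(-7 + (26/3 - (0 + 6)/9)**2 - 23*(26/3 - (0 + 6)/9)/4) = -353*(-7 + (26/3 - 1/9*6)**2 - 23*(26/3 - 1/9*6)/4) = -353*(-7 + (26/3 - 2/3)**2 - 23*(26/3 - 2/3)/4) = -353*(-7 + 8**2 - 23/4*8) = -353*(-7 + 64 - 46) = -353*11 = -3883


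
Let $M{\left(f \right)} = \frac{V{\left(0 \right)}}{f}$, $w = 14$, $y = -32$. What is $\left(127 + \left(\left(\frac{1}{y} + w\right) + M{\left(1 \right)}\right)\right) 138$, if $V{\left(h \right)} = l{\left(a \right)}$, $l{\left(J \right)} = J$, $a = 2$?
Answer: $\frac{315675}{16} \approx 19730.0$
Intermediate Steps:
$V{\left(h \right)} = 2$
$M{\left(f \right)} = \frac{2}{f}$
$\left(127 + \left(\left(\frac{1}{y} + w\right) + M{\left(1 \right)}\right)\right) 138 = \left(127 + \left(\left(\frac{1}{-32} + 14\right) + \frac{2}{1}\right)\right) 138 = \left(127 + \left(\left(- \frac{1}{32} + 14\right) + 2 \cdot 1\right)\right) 138 = \left(127 + \left(\frac{447}{32} + 2\right)\right) 138 = \left(127 + \frac{511}{32}\right) 138 = \frac{4575}{32} \cdot 138 = \frac{315675}{16}$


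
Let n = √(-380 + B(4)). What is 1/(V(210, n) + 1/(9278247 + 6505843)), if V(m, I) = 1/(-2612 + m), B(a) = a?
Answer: -9478346045/3945422 ≈ -2402.4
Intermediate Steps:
n = 2*I*√94 (n = √(-380 + 4) = √(-376) = 2*I*√94 ≈ 19.391*I)
1/(V(210, n) + 1/(9278247 + 6505843)) = 1/(1/(-2612 + 210) + 1/(9278247 + 6505843)) = 1/(1/(-2402) + 1/15784090) = 1/(-1/2402 + 1/15784090) = 1/(-3945422/9478346045) = -9478346045/3945422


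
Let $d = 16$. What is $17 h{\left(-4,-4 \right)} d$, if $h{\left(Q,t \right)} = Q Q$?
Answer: $4352$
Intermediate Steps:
$h{\left(Q,t \right)} = Q^{2}$
$17 h{\left(-4,-4 \right)} d = 17 \left(-4\right)^{2} \cdot 16 = 17 \cdot 16 \cdot 16 = 272 \cdot 16 = 4352$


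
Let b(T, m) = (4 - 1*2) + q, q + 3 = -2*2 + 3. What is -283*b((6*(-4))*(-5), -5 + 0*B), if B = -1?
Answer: 566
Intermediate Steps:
q = -4 (q = -3 + (-2*2 + 3) = -3 + (-4 + 3) = -3 - 1 = -4)
b(T, m) = -2 (b(T, m) = (4 - 1*2) - 4 = (4 - 2) - 4 = 2 - 4 = -2)
-283*b((6*(-4))*(-5), -5 + 0*B) = -283*(-2) = 566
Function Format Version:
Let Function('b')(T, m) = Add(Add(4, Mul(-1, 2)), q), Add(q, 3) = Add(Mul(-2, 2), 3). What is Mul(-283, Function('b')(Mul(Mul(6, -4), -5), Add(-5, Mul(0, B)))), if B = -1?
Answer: 566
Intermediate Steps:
q = -4 (q = Add(-3, Add(Mul(-2, 2), 3)) = Add(-3, Add(-4, 3)) = Add(-3, -1) = -4)
Function('b')(T, m) = -2 (Function('b')(T, m) = Add(Add(4, Mul(-1, 2)), -4) = Add(Add(4, -2), -4) = Add(2, -4) = -2)
Mul(-283, Function('b')(Mul(Mul(6, -4), -5), Add(-5, Mul(0, B)))) = Mul(-283, -2) = 566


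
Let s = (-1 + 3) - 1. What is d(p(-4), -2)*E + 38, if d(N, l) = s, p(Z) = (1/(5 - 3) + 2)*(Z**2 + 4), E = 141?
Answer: 179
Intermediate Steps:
p(Z) = 10 + 5*Z**2/2 (p(Z) = (1/2 + 2)*(4 + Z**2) = 5*(4 + Z**2)/2 = 10 + 5*Z**2/2)
s = 1 (s = 2 - 1 = 1)
d(N, l) = 1
d(p(-4), -2)*E + 38 = 1*141 + 38 = 141 + 38 = 179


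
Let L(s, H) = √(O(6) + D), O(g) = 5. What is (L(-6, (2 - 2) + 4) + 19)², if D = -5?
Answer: 361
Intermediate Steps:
L(s, H) = 0 (L(s, H) = √(5 - 5) = √0 = 0)
(L(-6, (2 - 2) + 4) + 19)² = (0 + 19)² = 19² = 361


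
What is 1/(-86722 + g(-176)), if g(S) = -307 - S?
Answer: -1/86853 ≈ -1.1514e-5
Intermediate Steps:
1/(-86722 + g(-176)) = 1/(-86722 + (-307 - 1*(-176))) = 1/(-86722 + (-307 + 176)) = 1/(-86722 - 131) = 1/(-86853) = -1/86853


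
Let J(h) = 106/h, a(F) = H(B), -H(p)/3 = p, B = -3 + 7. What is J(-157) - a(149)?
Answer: 1778/157 ≈ 11.325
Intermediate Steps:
B = 4
H(p) = -3*p
a(F) = -12 (a(F) = -3*4 = -12)
J(-157) - a(149) = 106/(-157) - 1*(-12) = 106*(-1/157) + 12 = -106/157 + 12 = 1778/157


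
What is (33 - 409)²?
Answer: 141376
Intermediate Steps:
(33 - 409)² = (-376)² = 141376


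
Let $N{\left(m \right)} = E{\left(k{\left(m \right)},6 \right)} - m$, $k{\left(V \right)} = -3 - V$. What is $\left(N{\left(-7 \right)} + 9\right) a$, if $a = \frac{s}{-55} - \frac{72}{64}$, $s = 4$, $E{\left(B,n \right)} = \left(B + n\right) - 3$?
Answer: $- \frac{12121}{440} \approx -27.548$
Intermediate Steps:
$E{\left(B,n \right)} = -3 + B + n$
$N{\left(m \right)} = - 2 m$ ($N{\left(m \right)} = \left(-3 - \left(3 + m\right) + 6\right) - m = - m - m = - 2 m$)
$a = - \frac{527}{440}$ ($a = \frac{4}{-55} - \frac{72}{64} = 4 \left(- \frac{1}{55}\right) - \frac{9}{8} = - \frac{4}{55} - \frac{9}{8} = - \frac{527}{440} \approx -1.1977$)
$\left(N{\left(-7 \right)} + 9\right) a = \left(\left(-2\right) \left(-7\right) + 9\right) \left(- \frac{527}{440}\right) = \left(14 + 9\right) \left(- \frac{527}{440}\right) = 23 \left(- \frac{527}{440}\right) = - \frac{12121}{440}$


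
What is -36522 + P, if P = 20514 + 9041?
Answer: -6967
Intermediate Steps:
P = 29555
-36522 + P = -36522 + 29555 = -6967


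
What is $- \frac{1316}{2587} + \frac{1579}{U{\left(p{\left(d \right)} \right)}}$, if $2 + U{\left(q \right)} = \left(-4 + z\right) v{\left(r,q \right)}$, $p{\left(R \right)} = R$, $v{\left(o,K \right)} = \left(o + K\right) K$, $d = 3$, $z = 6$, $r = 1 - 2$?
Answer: $\frac{4071713}{25870} \approx 157.39$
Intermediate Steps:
$r = -1$ ($r = 1 - 2 = -1$)
$v{\left(o,K \right)} = K \left(K + o\right)$ ($v{\left(o,K \right)} = \left(K + o\right) K = K \left(K + o\right)$)
$U{\left(q \right)} = -2 + 2 q \left(-1 + q\right)$ ($U{\left(q \right)} = -2 + \left(-4 + 6\right) q \left(q - 1\right) = -2 + 2 q \left(-1 + q\right)$)
$- \frac{1316}{2587} + \frac{1579}{U{\left(p{\left(d \right)} \right)}} = - \frac{1316}{2587} + \frac{1579}{-2 + 2 \cdot 3 \left(-1 + 3\right)} = \left(-1316\right) \frac{1}{2587} + \frac{1579}{-2 + 2 \cdot 3 \cdot 2} = - \frac{1316}{2587} + \frac{1579}{-2 + 12} = - \frac{1316}{2587} + \frac{1579}{10} = \frac{4071713}{25870}$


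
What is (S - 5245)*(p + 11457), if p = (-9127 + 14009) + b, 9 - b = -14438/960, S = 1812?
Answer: -26963671147/480 ≈ -5.6174e+7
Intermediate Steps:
b = 11539/480 (b = 9 - (-14438)/960 = 9 - 1*(-7219/480) = 9 + 7219/480 = 11539/480 ≈ 24.040)
p = 2354899/480 (p = (-9127 + 14009) + 11539/480 = 4882 + 11539/480 = 2354899/480 ≈ 4906.0)
(S - 5245)*(p + 11457) = (1812 - 5245)*(2354899/480 + 11457) = -3433*7854259/480 = -26963671147/480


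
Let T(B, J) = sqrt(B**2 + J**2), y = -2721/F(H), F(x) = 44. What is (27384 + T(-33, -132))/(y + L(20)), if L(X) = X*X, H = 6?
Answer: 1204896/14879 + 1452*sqrt(17)/14879 ≈ 81.382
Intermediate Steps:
L(X) = X**2
y = -2721/44 ≈ -61.841
(27384 + T(-33, -132))/(y + L(20)) = (27384 + sqrt((-33)**2 + (-132)**2))/(-2721/44 + 20**2) = (27384 + sqrt(1089 + 17424))/(-2721/44 + 400) = (27384 + sqrt(18513))/(14879/44) = (27384 + 33*sqrt(17))*(44/14879) = 1204896/14879 + 1452*sqrt(17)/14879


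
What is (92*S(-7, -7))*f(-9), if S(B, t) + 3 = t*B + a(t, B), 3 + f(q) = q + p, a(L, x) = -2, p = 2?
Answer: -40480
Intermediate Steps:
f(q) = -1 + q (f(q) = -3 + (q + 2) = -3 + (2 + q) = -1 + q)
S(B, t) = -5 + B*t (S(B, t) = -3 + (t*B - 2) = -3 + (B*t - 2) = -3 + (-2 + B*t) = -5 + B*t)
(92*S(-7, -7))*f(-9) = (92*(-5 - 7*(-7)))*(-1 - 9) = (92*(-5 + 49))*(-10) = (92*44)*(-10) = 4048*(-10) = -40480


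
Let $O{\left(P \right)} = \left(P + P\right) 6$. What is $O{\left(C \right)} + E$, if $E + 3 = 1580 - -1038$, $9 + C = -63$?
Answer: $1751$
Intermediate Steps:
$C = -72$ ($C = -9 - 63 = -72$)
$O{\left(P \right)} = 12 P$ ($O{\left(P \right)} = 2 P 6 = 12 P$)
$E = 2615$ ($E = -3 + \left(1580 - -1038\right) = -3 + \left(1580 + 1038\right) = -3 + 2618 = 2615$)
$O{\left(C \right)} + E = 12 \left(-72\right) + 2615 = -864 + 2615 = 1751$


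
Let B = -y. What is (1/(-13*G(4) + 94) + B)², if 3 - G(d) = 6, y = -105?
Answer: 195049156/17689 ≈ 11027.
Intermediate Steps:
G(d) = -3 (G(d) = 3 - 1*6 = 3 - 6 = -3)
B = 105 (B = -1*(-105) = 105)
(1/(-13*G(4) + 94) + B)² = (1/(-13*(-3) + 94) + 105)² = (1/(39 + 94) + 105)² = (1/133 + 105)² = (13966/133)² = 195049156/17689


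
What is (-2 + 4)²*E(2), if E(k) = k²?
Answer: 16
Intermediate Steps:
(-2 + 4)²*E(2) = (-2 + 4)²*2² = 2²*4 = 4*4 = 16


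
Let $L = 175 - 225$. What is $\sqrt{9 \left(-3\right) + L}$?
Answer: $i \sqrt{77} \approx 8.775 i$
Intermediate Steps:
$L = -50$ ($L = 175 - 225 = -50$)
$\sqrt{9 \left(-3\right) + L} = \sqrt{9 \left(-3\right) - 50} = \sqrt{-27 - 50} = \sqrt{-77} = i \sqrt{77}$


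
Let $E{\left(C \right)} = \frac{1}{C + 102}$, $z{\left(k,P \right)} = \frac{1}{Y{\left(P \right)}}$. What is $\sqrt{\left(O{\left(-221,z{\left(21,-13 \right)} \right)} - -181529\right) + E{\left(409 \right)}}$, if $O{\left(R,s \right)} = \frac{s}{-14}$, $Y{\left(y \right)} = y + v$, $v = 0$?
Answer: $\frac{\sqrt{32043100305398}}{13286} \approx 426.06$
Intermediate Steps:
$Y{\left(y \right)} = y$ ($Y{\left(y \right)} = y + 0 = y$)
$z{\left(k,P \right)} = \frac{1}{P}$
$O{\left(R,s \right)} = - \frac{s}{14}$ ($O{\left(R,s \right)} = s \left(- \frac{1}{14}\right) = - \frac{s}{14}$)
$E{\left(C \right)} = \frac{1}{102 + C}$
$\sqrt{\left(O{\left(-221,z{\left(21,-13 \right)} \right)} - -181529\right) + E{\left(409 \right)}} = \sqrt{\left(- \frac{1}{14 \left(-13\right)} - -181529\right) + \frac{1}{102 + 409}} = \sqrt{\left(\left(- \frac{1}{14}\right) \left(- \frac{1}{13}\right) + 181529\right) + \frac{1}{511}} = \sqrt{\left(\frac{1}{182} + 181529\right) + \frac{1}{511}} = \sqrt{\frac{33038279}{182} + \frac{1}{511}} = \sqrt{\frac{2411794393}{13286}} = \frac{\sqrt{32043100305398}}{13286}$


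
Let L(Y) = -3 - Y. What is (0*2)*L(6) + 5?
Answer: 5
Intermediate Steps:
(0*2)*L(6) + 5 = (0*2)*(-3 - 1*6) + 5 = 0*(-3 - 6) + 5 = 0*(-9) + 5 = 0 + 5 = 5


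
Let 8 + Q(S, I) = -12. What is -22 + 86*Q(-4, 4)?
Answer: -1742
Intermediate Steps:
Q(S, I) = -20 (Q(S, I) = -8 - 12 = -20)
-22 + 86*Q(-4, 4) = -22 + 86*(-20) = -22 - 1720 = -1742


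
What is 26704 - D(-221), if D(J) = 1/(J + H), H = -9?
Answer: 6141921/230 ≈ 26704.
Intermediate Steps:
D(J) = 1/(-9 + J) (D(J) = 1/(J - 9) = 1/(-9 + J))
26704 - D(-221) = 26704 - 1/(-9 - 221) = 26704 - 1/(-230) = 26704 - 1*(-1/230) = 26704 + 1/230 = 6141921/230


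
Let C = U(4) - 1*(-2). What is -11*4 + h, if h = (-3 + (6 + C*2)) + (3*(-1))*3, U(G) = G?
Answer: -38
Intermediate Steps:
C = 6 (C = 4 - 1*(-2) = 4 + 2 = 6)
h = 6 (h = (-3 + (6 + 6*2)) + (3*(-1))*3 = (-3 + (6 + 12)) - 3*3 = (-3 + 18) - 9 = 15 - 9 = 6)
-11*4 + h = -11*4 + 6 = -44 + 6 = -38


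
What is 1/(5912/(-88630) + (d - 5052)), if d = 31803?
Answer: 44315/1185467609 ≈ 3.7382e-5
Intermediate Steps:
1/(5912/(-88630) + (d - 5052)) = 1/(5912/(-88630) + (31803 - 5052)) = 1/(5912*(-1/88630) + 26751) = 1/(-2956/44315 + 26751) = 1/(1185467609/44315) = 44315/1185467609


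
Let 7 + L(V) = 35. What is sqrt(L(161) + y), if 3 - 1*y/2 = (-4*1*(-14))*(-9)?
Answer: sqrt(1042) ≈ 32.280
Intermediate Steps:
L(V) = 28 (L(V) = -7 + 35 = 28)
y = 1014 (y = 6 - 2*-4*1*(-14)*(-9) = 6 - 2*(-4*(-14))*(-9) = 6 - 112*(-9) = 6 - 2*(-504) = 6 + 1008 = 1014)
sqrt(L(161) + y) = sqrt(28 + 1014) = sqrt(1042)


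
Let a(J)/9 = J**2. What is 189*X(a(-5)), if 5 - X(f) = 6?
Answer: -189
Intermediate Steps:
a(J) = 9*J**2
X(f) = -1 (X(f) = 5 - 1*6 = 5 - 6 = -1)
189*X(a(-5)) = 189*(-1) = -189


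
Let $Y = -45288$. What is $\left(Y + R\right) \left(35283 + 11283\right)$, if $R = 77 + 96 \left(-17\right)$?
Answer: $-2181291138$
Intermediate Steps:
$R = -1555$ ($R = 77 - 1632 = -1555$)
$\left(Y + R\right) \left(35283 + 11283\right) = \left(-45288 - 1555\right) \left(35283 + 11283\right) = \left(-46843\right) 46566 = -2181291138$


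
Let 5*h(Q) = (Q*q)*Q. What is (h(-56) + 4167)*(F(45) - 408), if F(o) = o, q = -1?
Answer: -6424737/5 ≈ -1.2849e+6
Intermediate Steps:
h(Q) = -Q²/5 (h(Q) = ((Q*(-1))*Q)/5 = ((-Q)*Q)/5 = (-Q²)/5 = -Q²/5)
(h(-56) + 4167)*(F(45) - 408) = (-⅕*(-56)² + 4167)*(45 - 408) = (-⅕*3136 + 4167)*(-363) = (-3136/5 + 4167)*(-363) = (17699/5)*(-363) = -6424737/5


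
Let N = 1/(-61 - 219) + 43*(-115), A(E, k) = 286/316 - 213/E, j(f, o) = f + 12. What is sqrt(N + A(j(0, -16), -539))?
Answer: 3*I*sqrt(67439019130)/11060 ≈ 70.44*I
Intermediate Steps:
j(f, o) = 12 + f
A(E, k) = 143/158 - 213/E (A(E, k) = 286*(1/316) - 213/E = 143/158 - 213/E)
N = -1384601/280 (N = 1/(-280) - 4945 = -1/280 - 4945 = -1384601/280 ≈ -4945.0)
sqrt(N + A(j(0, -16), -539)) = sqrt(-1384601/280 + (143/158 - 213/(12 + 0))) = sqrt(-1384601/280 + (143/158 - 213/12)) = sqrt(-1384601/280 + (143/158 - 213*1/12)) = sqrt(-1384601/280 + (143/158 - 71/4)) = sqrt(-1384601/280 - 5323/316) = sqrt(-109756089/22120) = 3*I*sqrt(67439019130)/11060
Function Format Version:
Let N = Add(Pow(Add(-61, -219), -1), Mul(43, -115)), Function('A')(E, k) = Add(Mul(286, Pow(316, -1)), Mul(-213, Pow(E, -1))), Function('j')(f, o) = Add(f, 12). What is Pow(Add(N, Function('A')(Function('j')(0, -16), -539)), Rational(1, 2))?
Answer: Mul(Rational(3, 11060), I, Pow(67439019130, Rational(1, 2))) ≈ Mul(70.440, I)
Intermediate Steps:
Function('j')(f, o) = Add(12, f)
Function('A')(E, k) = Add(Rational(143, 158), Mul(-213, Pow(E, -1))) (Function('A')(E, k) = Add(Mul(286, Rational(1, 316)), Mul(-213, Pow(E, -1))) = Add(Rational(143, 158), Mul(-213, Pow(E, -1))))
N = Rational(-1384601, 280) (N = Add(Pow(-280, -1), -4945) = Add(Rational(-1, 280), -4945) = Rational(-1384601, 280) ≈ -4945.0)
Pow(Add(N, Function('A')(Function('j')(0, -16), -539)), Rational(1, 2)) = Pow(Add(Rational(-1384601, 280), Add(Rational(143, 158), Mul(-213, Pow(Add(12, 0), -1)))), Rational(1, 2)) = Pow(Add(Rational(-1384601, 280), Add(Rational(143, 158), Mul(-213, Pow(12, -1)))), Rational(1, 2)) = Pow(Add(Rational(-1384601, 280), Add(Rational(143, 158), Mul(-213, Rational(1, 12)))), Rational(1, 2)) = Pow(Add(Rational(-1384601, 280), Add(Rational(143, 158), Rational(-71, 4))), Rational(1, 2)) = Pow(Add(Rational(-1384601, 280), Rational(-5323, 316)), Rational(1, 2)) = Pow(Rational(-109756089, 22120), Rational(1, 2)) = Mul(Rational(3, 11060), I, Pow(67439019130, Rational(1, 2)))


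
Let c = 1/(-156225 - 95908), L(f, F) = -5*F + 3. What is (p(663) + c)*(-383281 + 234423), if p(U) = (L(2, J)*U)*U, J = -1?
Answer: -131983279296466070/252133 ≈ -5.2347e+11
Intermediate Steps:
L(f, F) = 3 - 5*F
p(U) = 8*U² (p(U) = ((3 - 5*(-1))*U)*U = ((3 + 5)*U)*U = (8*U)*U = 8*U²)
c = -1/252133 (c = 1/(-252133) = -1/252133 ≈ -3.9662e-6)
(p(663) + c)*(-383281 + 234423) = (8*663² - 1/252133)*(-383281 + 234423) = (8*439569 - 1/252133)*(-148858) = (3516552 - 1/252133)*(-148858) = (886638805415/252133)*(-148858) = -131983279296466070/252133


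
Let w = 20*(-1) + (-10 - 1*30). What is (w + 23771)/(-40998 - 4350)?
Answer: -23711/45348 ≈ -0.52287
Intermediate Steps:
w = -60 (w = -20 + (-10 - 30) = -20 - 40 = -60)
(w + 23771)/(-40998 - 4350) = (-60 + 23771)/(-40998 - 4350) = 23711/(-45348) = 23711*(-1/45348) = -23711/45348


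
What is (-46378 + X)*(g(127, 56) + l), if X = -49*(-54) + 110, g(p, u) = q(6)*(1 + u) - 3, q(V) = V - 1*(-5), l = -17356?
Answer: 729883304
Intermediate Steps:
q(V) = 5 + V (q(V) = V + 5 = 5 + V)
g(p, u) = 8 + 11*u (g(p, u) = (5 + 6)*(1 + u) - 3 = 11*(1 + u) - 3 = (11 + 11*u) - 3 = 8 + 11*u)
X = 2756 (X = 2646 + 110 = 2756)
(-46378 + X)*(g(127, 56) + l) = (-46378 + 2756)*((8 + 11*56) - 17356) = -43622*((8 + 616) - 17356) = -43622*(624 - 17356) = -43622*(-16732) = 729883304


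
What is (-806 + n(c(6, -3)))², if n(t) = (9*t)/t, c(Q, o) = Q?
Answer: 635209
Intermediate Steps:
n(t) = 9
(-806 + n(c(6, -3)))² = (-806 + 9)² = (-797)² = 635209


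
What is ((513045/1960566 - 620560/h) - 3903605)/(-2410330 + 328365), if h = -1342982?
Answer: 342606966109470837/182727464599163686 ≈ 1.8750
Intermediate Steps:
((513045/1960566 - 620560/h) - 3903605)/(-2410330 + 328365) = ((513045/1960566 - 620560/(-1342982)) - 3903605)/(-2410330 + 328365) = ((513045*(1/1960566) - 620560*(-1/1342982)) - 3903605)/(-2081965) = ((171015/653522 + 310280/671491) - 3903605)*(-1/2081965) = (317609839525/438834141302 - 3903605)*(-1/2081965) = -1713034830547354185/438834141302*(-1/2081965) = 342606966109470837/182727464599163686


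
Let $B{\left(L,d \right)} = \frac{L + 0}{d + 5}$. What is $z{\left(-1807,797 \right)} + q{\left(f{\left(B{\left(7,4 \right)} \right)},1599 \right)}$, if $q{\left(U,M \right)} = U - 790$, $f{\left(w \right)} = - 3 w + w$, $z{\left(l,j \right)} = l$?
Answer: $- \frac{23387}{9} \approx -2598.6$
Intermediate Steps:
$B{\left(L,d \right)} = \frac{L}{5 + d}$
$f{\left(w \right)} = - 2 w$
$q{\left(U,M \right)} = -790 + U$
$z{\left(-1807,797 \right)} + q{\left(f{\left(B{\left(7,4 \right)} \right)},1599 \right)} = -1807 - \left(790 + 2 \frac{7}{5 + 4}\right) = -1807 - \left(790 + 2 \cdot \frac{7}{9}\right) = -1807 - \left(790 + 2 \cdot 7 \cdot \frac{1}{9}\right) = -1807 - \frac{7124}{9} = - \frac{23387}{9}$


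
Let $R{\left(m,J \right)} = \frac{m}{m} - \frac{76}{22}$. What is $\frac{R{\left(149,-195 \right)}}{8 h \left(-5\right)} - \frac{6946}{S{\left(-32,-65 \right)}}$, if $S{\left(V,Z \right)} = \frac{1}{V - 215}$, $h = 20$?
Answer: $\frac{15097825627}{8800} \approx 1.7157 \cdot 10^{6}$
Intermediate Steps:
$S{\left(V,Z \right)} = \frac{1}{-215 + V}$
$R{\left(m,J \right)} = - \frac{27}{11}$ ($R{\left(m,J \right)} = 1 - \frac{38}{11} = - \frac{27}{11}$)
$\frac{R{\left(149,-195 \right)}}{8 h \left(-5\right)} - \frac{6946}{S{\left(-32,-65 \right)}} = - \frac{27}{11 \cdot 8 \cdot 20 \left(-5\right)} - \frac{6946}{\frac{1}{-215 - 32}} = - \frac{27}{11 \cdot 160 \left(-5\right)} - \frac{6946}{\frac{1}{-247}} = - \frac{27}{11 \left(-800\right)} - \frac{6946}{- \frac{1}{247}} = \left(- \frac{27}{11}\right) \left(- \frac{1}{800}\right) - -1715662 = \frac{27}{8800} + 1715662 = \frac{15097825627}{8800}$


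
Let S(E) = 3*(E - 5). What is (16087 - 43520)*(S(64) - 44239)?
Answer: 1208752846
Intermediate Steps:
S(E) = -15 + 3*E (S(E) = 3*(-5 + E) = -15 + 3*E)
(16087 - 43520)*(S(64) - 44239) = (16087 - 43520)*((-15 + 3*64) - 44239) = -27433*((-15 + 192) - 44239) = -27433*(177 - 44239) = -27433*(-44062) = 1208752846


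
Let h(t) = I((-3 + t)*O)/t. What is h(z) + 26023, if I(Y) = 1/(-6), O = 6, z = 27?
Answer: 4215725/162 ≈ 26023.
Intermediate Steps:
I(Y) = -⅙
h(t) = -1/(6*t)
h(z) + 26023 = -⅙/27 + 26023 = -⅙*1/27 + 26023 = -1/162 + 26023 = 4215725/162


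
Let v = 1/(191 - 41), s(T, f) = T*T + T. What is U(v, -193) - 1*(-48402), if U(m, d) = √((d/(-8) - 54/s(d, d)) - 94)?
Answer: 48402 + I*√166581002/1544 ≈ 48402.0 + 8.3592*I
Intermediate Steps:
s(T, f) = T + T² (s(T, f) = T² + T = T + T²)
v = 1/150 ≈ 0.0066667
U(m, d) = √(-94 - d/8 - 54/(d*(1 + d))) (U(m, d) = √((d/(-8) - 54*1/(d*(1 + d))) - 94) = √((d*(-⅛) - 54/(d*(1 + d))) - 94) = √((-d/8 - 54/(d*(1 + d))) - 94) = √(-94 - d/8 - 54/(d*(1 + d))))
U(v, -193) - 1*(-48402) = √(-1504 - 2*(-193) - 864/(-193*(1 - 193)))/4 - 1*(-48402) = √(-1504 + 386 - 864*(-1/193)/(-192))/4 + 48402 = √(-1504 + 386 - 864*(-1/193)*(-1/192))/4 + 48402 = √(-1504 + 386 - 9/386)/4 + 48402 = √(-431557/386)/4 + 48402 = (I*√166581002/386)/4 + 48402 = I*√166581002/1544 + 48402 = 48402 + I*√166581002/1544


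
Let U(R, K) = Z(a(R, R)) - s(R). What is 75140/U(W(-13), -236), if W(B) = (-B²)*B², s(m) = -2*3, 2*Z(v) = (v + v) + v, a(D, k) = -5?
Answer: -150280/3 ≈ -50093.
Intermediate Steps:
Z(v) = 3*v/2 (Z(v) = ((v + v) + v)/2 = (2*v + v)/2 = (3*v)/2 = 3*v/2)
s(m) = -6
W(B) = -B⁴
U(R, K) = -3/2 (U(R, K) = (3/2)*(-5) - 1*(-6) = -15/2 + 6 = -3/2)
75140/U(W(-13), -236) = 75140/(-3/2) = 75140*(-⅔) = -150280/3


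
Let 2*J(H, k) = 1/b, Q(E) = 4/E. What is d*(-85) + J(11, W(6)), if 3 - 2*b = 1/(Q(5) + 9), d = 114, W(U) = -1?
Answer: -1375931/142 ≈ -9689.7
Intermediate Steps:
b = 71/49 (b = 3/2 - 1/(2*(4/5 + 9)) = 3/2 - 1/(2*49/5) = 3/2 - 1/2*5/49 = 3/2 - 5/98 = 71/49 ≈ 1.4490)
J(H, k) = 49/142 (J(H, k) = 1/(2*(71/49)) = (1/2)*(49/71) = 49/142)
d*(-85) + J(11, W(6)) = 114*(-85) + 49/142 = -9690 + 49/142 = -1375931/142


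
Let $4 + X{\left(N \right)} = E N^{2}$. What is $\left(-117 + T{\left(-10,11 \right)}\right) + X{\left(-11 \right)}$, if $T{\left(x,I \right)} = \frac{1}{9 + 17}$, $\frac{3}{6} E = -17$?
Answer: $- \frac{110109}{26} \approx -4235.0$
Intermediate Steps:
$E = -34$ ($E = 2 \left(-17\right) = -34$)
$T{\left(x,I \right)} = \frac{1}{26}$
$X{\left(N \right)} = -4 - 34 N^{2}$
$\left(-117 + T{\left(-10,11 \right)}\right) + X{\left(-11 \right)} = \left(-117 + \frac{1}{26}\right) - \left(4 + 34 \left(-11\right)^{2}\right) = - \frac{3041}{26} - 4118 = - \frac{110109}{26}$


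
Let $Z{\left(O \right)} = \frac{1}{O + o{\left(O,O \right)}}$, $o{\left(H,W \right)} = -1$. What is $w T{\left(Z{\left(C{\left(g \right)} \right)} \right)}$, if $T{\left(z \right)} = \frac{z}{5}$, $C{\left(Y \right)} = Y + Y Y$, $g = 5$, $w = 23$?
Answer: $\frac{23}{145} \approx 0.15862$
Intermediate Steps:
$C{\left(Y \right)} = Y + Y^{2}$
$Z{\left(O \right)} = \frac{1}{-1 + O}$ ($Z{\left(O \right)} = \frac{1}{O - 1} = \frac{1}{-1 + O}$)
$T{\left(z \right)} = \frac{z}{5}$ ($T{\left(z \right)} = z \frac{1}{5} = \frac{z}{5}$)
$w T{\left(Z{\left(C{\left(g \right)} \right)} \right)} = 23 \frac{1}{5 \left(-1 + 5 \left(1 + 5\right)\right)} = 23 \frac{1}{5 \left(-1 + 5 \cdot 6\right)} = 23 \frac{1}{5 \left(-1 + 30\right)} = 23 \frac{1}{5 \cdot 29} = 23 \cdot \frac{1}{5} \cdot \frac{1}{29} = 23 \cdot \frac{1}{145} = \frac{23}{145}$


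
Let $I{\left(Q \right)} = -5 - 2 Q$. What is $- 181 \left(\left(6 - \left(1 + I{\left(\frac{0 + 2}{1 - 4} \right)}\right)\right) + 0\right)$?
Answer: $- \frac{4706}{3} \approx -1568.7$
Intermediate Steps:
$- 181 \left(\left(6 - \left(1 + I{\left(\frac{0 + 2}{1 - 4} \right)}\right)\right) + 0\right) = - 181 \left(\left(6 - \left(-4 - \frac{2 \left(0 + 2\right)}{1 - 4}\right)\right) + 0\right) = - 181 \left(\left(6 - \left(-4 - \frac{4}{-3}\right)\right) + 0\right) = - 181 \left(\left(6 - \left(-4 - 4 \left(- \frac{1}{3}\right)\right)\right) + 0\right) = - 181 \left(\left(6 - \left(-4 + \frac{4}{3}\right)\right) + 0\right) = - 181 \left(\left(6 - - \frac{8}{3}\right) + 0\right) = - 181 \left(\left(6 + \left(-1 + \frac{11}{3}\right)\right) + 0\right) = - 181 \left(\left(6 + \frac{8}{3}\right) + 0\right) = - 181 \left(\frac{26}{3} + 0\right) = \left(-181\right) \frac{26}{3} = - \frac{4706}{3}$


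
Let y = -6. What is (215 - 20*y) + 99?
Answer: 434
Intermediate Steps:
(215 - 20*y) + 99 = (215 - 20*(-6)) + 99 = (215 + 120) + 99 = 335 + 99 = 434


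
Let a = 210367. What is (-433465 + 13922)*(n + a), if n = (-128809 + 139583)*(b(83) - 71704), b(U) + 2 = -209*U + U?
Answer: 402070046407259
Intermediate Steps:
b(U) = -2 - 208*U (b(U) = -2 + (-209*U + U) = -2 - 208*U)
n = -958562780 (n = (-128809 + 139583)*((-2 - 208*83) - 71704) = 10774*((-2 - 17264) - 71704) = 10774*(-17266 - 71704) = 10774*(-88970) = -958562780)
(-433465 + 13922)*(n + a) = (-433465 + 13922)*(-958562780 + 210367) = -419543*(-958352413) = 402070046407259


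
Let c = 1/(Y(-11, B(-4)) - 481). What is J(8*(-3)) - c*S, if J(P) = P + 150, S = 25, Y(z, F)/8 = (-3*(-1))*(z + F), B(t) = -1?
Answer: 96919/769 ≈ 126.03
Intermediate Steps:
Y(z, F) = 24*F + 24*z (Y(z, F) = 8*((-3*(-1))*(z + F)) = 8*(3*(F + z)) = 8*(3*F + 3*z) = 24*F + 24*z)
c = -1/769 (c = 1/((24*(-1) + 24*(-11)) - 481) = 1/((-24 - 264) - 481) = 1/(-288 - 481) = 1/(-769) = -1/769 ≈ -0.0013004)
J(P) = 150 + P
J(8*(-3)) - c*S = (150 + 8*(-3)) - (-1)*25/769 = (150 - 24) - 1*(-25/769) = 126 + 25/769 = 96919/769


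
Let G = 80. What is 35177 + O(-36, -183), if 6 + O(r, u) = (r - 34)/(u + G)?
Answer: 3622683/103 ≈ 35172.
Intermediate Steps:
O(r, u) = -6 + (-34 + r)/(80 + u) (O(r, u) = -6 + (r - 34)/(u + 80) = -6 + (-34 + r)/(80 + u))
35177 + O(-36, -183) = 35177 + (-514 - 36 - 6*(-183))/(80 - 183) = 35177 + (-514 - 36 + 1098)/(-103) = 35177 - 1/103*548 = 35177 - 548/103 = 3622683/103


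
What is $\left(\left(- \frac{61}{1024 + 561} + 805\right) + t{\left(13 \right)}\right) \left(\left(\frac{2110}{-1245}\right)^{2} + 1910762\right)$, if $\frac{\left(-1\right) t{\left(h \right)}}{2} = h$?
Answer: $\frac{146268635675645284}{98271585} \approx 1.4884 \cdot 10^{9}$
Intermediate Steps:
$t{\left(h \right)} = - 2 h$
$\left(\left(- \frac{61}{1024 + 561} + 805\right) + t{\left(13 \right)}\right) \left(\left(\frac{2110}{-1245}\right)^{2} + 1910762\right) = \left(\left(- \frac{61}{1024 + 561} + 805\right) - 26\right) \left(\left(\frac{2110}{-1245}\right)^{2} + 1910762\right) = \left(\left(- \frac{61}{1585} + 805\right) - 26\right) \left(\left(2110 \left(- \frac{1}{1245}\right)\right)^{2} + 1910762\right) = \left(\left(\left(-61\right) \frac{1}{1585} + 805\right) - 26\right) \left(\left(- \frac{422}{249}\right)^{2} + 1910762\right) = \left(\left(- \frac{61}{1585} + 805\right) - 26\right) \left(\frac{178084}{62001} + 1910762\right) = \left(\frac{1275864}{1585} - 26\right) \frac{118469332846}{62001} = \frac{1234654}{1585} \cdot \frac{118469332846}{62001} = \frac{146268635675645284}{98271585}$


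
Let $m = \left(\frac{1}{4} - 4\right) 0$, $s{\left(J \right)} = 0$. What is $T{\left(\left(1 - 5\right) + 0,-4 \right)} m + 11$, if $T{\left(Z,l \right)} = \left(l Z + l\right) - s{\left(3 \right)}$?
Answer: $11$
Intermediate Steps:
$T{\left(Z,l \right)} = l + Z l$ ($T{\left(Z,l \right)} = \left(l Z + l\right) - 0 = \left(Z l + l\right) + 0 = \left(l + Z l\right) + 0 = l + Z l$)
$m = 0$ ($m = \left(\frac{1}{4} - 4\right) 0 = \left(- \frac{15}{4}\right) 0 = 0$)
$T{\left(\left(1 - 5\right) + 0,-4 \right)} m + 11 = - 4 \left(1 + \left(\left(1 - 5\right) + 0\right)\right) 0 + 11 = - 4 \left(1 + \left(-4 + 0\right)\right) 0 + 11 = - 4 \left(1 - 4\right) 0 + 11 = \left(-4\right) \left(-3\right) 0 + 11 = 12 \cdot 0 + 11 = 0 + 11 = 11$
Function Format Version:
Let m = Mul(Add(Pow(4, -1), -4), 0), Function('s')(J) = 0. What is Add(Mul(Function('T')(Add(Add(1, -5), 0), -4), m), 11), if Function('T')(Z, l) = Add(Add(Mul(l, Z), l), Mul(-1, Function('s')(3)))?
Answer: 11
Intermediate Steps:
Function('T')(Z, l) = Add(l, Mul(Z, l)) (Function('T')(Z, l) = Add(Add(Mul(l, Z), l), Mul(-1, 0)) = Add(Add(Mul(Z, l), l), 0) = Add(Add(l, Mul(Z, l)), 0) = Add(l, Mul(Z, l)))
m = 0 (m = Mul(Add(Rational(1, 4), -4), 0) = Mul(Rational(-15, 4), 0) = 0)
Add(Mul(Function('T')(Add(Add(1, -5), 0), -4), m), 11) = Add(Mul(Mul(-4, Add(1, Add(Add(1, -5), 0))), 0), 11) = Add(Mul(Mul(-4, Add(1, Add(-4, 0))), 0), 11) = Add(Mul(Mul(-4, Add(1, -4)), 0), 11) = Add(Mul(Mul(-4, -3), 0), 11) = Add(Mul(12, 0), 11) = Add(0, 11) = 11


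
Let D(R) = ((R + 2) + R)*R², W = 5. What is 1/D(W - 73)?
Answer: -1/619616 ≈ -1.6139e-6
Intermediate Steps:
D(R) = R²*(2 + 2*R) (D(R) = ((2 + R) + R)*R² = (2 + 2*R)*R² = R²*(2 + 2*R))
1/D(W - 73) = 1/(2*(5 - 73)²*(1 + (5 - 73))) = 1/(2*(-68)²*(1 - 68)) = 1/(2*4624*(-67)) = 1/(-619616) = -1/619616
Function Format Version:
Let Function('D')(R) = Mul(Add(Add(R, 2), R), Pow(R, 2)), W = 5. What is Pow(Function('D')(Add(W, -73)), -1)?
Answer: Rational(-1, 619616) ≈ -1.6139e-6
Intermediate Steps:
Function('D')(R) = Mul(Pow(R, 2), Add(2, Mul(2, R))) (Function('D')(R) = Mul(Add(Add(2, R), R), Pow(R, 2)) = Mul(Add(2, Mul(2, R)), Pow(R, 2)) = Mul(Pow(R, 2), Add(2, Mul(2, R))))
Pow(Function('D')(Add(W, -73)), -1) = Pow(Mul(2, Pow(Add(5, -73), 2), Add(1, Add(5, -73))), -1) = Pow(Mul(2, Pow(-68, 2), Add(1, -68)), -1) = Pow(Mul(2, 4624, -67), -1) = Pow(-619616, -1) = Rational(-1, 619616)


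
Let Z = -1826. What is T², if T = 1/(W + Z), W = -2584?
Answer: 1/19448100 ≈ 5.1419e-8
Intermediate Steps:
T = -1/4410 (T = 1/(-2584 - 1826) = 1/(-4410) = -1/4410 ≈ -0.00022676)
T² = (-1/4410)² = 1/19448100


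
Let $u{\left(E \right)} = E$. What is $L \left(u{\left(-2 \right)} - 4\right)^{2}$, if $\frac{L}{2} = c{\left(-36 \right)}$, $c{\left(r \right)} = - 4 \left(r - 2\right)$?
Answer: $10944$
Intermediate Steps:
$c{\left(r \right)} = 8 - 4 r$ ($c{\left(r \right)} = - 4 \left(-2 + r\right) = 8 - 4 r$)
$L = 304$ ($L = 2 \left(8 - -144\right) = 2 \left(8 + 144\right) = 2 \cdot 152 = 304$)
$L \left(u{\left(-2 \right)} - 4\right)^{2} = 304 \left(-2 - 4\right)^{2} = 304 \left(-6\right)^{2} = 304 \cdot 36 = 10944$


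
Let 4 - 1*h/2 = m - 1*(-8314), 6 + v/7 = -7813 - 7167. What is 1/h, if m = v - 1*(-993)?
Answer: 1/191198 ≈ 5.2302e-6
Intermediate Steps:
v = -104902 (v = -42 + 7*(-7813 - 7167) = -42 + 7*(-14980) = -42 - 104860 = -104902)
m = -103909 (m = -104902 - 1*(-993) = -104902 + 993 = -103909)
h = 191198 (h = 8 - 2*(-103909 - 1*(-8314)) = 8 - 2*(-103909 + 8314) = 8 - 2*(-95595) = 8 + 191190 = 191198)
1/h = 1/191198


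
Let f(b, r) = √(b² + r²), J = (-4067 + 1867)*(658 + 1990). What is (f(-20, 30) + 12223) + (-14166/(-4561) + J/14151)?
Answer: 762535458019/64542711 + 10*√13 ≈ 11850.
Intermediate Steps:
J = -5825600 (J = -2200*2648 = -5825600)
(f(-20, 30) + 12223) + (-14166/(-4561) + J/14151) = (√((-20)² + 30²) + 12223) + (-14166/(-4561) - 5825600/14151) = (√(400 + 900) + 12223) + (-14166*(-1/4561) - 5825600*1/14151) = (√1300 + 12223) + (14166/4561 - 5825600/14151) = (10*√13 + 12223) - 26370098534/64542711 = (12223 + 10*√13) - 26370098534/64542711 = 762535458019/64542711 + 10*√13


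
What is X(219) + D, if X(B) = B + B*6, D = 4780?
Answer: 6313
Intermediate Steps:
X(B) = 7*B (X(B) = B + 6*B = 7*B)
X(219) + D = 7*219 + 4780 = 1533 + 4780 = 6313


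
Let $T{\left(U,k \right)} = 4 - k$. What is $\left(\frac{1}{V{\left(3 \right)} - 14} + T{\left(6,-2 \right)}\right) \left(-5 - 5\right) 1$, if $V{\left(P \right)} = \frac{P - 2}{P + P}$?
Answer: $- \frac{4920}{83} \approx -59.277$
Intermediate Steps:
$V{\left(P \right)} = \frac{-2 + P}{2 P}$
$\left(\frac{1}{V{\left(3 \right)} - 14} + T{\left(6,-2 \right)}\right) \left(-5 - 5\right) 1 = \left(\frac{1}{\frac{-2 + 3}{2 \cdot 3} - 14} + \left(4 - -2\right)\right) \left(-5 - 5\right) 1 = \left(\frac{1}{\frac{1}{2} \cdot \frac{1}{3} \cdot 1 - 14} + \left(4 + 2\right)\right) \left(\left(-10\right) 1\right) = \left(\frac{1}{\frac{1}{6} - 14} + 6\right) \left(-10\right) = \left(\frac{1}{- \frac{83}{6}} + 6\right) \left(-10\right) = \left(- \frac{6}{83} + 6\right) \left(-10\right) = \frac{492}{83} \left(-10\right) = - \frac{4920}{83}$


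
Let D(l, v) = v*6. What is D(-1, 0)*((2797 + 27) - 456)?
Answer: 0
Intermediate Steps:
D(l, v) = 6*v
D(-1, 0)*((2797 + 27) - 456) = (6*0)*((2797 + 27) - 456) = 0*(2824 - 456) = 0*2368 = 0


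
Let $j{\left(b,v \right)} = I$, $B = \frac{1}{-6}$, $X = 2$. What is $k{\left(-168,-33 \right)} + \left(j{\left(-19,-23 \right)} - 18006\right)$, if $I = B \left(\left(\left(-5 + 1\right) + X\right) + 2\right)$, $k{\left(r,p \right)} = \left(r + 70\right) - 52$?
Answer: $-18156$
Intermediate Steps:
$k{\left(r,p \right)} = 18 + r$ ($k{\left(r,p \right)} = \left(70 + r\right) - 52 = 18 + r$)
$B = - \frac{1}{6} \approx -0.16667$
$I = 0$ ($I = - \frac{\left(\left(-5 + 1\right) + 2\right) + 2}{6} = - \frac{\left(-4 + 2\right) + 2}{6} = - \frac{-2 + 2}{6} = \left(- \frac{1}{6}\right) 0 = 0$)
$j{\left(b,v \right)} = 0$
$k{\left(-168,-33 \right)} + \left(j{\left(-19,-23 \right)} - 18006\right) = \left(18 - 168\right) + \left(0 - 18006\right) = -150 + \left(0 - 18006\right) = -150 - 18006 = -18156$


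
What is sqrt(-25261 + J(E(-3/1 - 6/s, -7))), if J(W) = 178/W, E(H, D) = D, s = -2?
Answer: I*sqrt(1239035)/7 ≈ 159.02*I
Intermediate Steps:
sqrt(-25261 + J(E(-3/1 - 6/s, -7))) = sqrt(-25261 + 178/(-7)) = sqrt(-25261 + 178*(-1/7)) = sqrt(-25261 - 178/7) = sqrt(-177005/7) = I*sqrt(1239035)/7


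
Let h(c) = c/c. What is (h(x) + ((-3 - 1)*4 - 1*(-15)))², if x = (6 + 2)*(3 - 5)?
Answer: 0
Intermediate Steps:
x = -16 (x = 8*(-2) = -16)
h(c) = 1
(h(x) + ((-3 - 1)*4 - 1*(-15)))² = (1 + ((-3 - 1)*4 - 1*(-15)))² = (1 + (-4*4 + 15))² = (1 + (-16 + 15))² = (1 - 1)² = 0² = 0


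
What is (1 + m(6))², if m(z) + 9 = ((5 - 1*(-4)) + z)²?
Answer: 47089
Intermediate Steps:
m(z) = -9 + (9 + z)² (m(z) = -9 + ((5 - 1*(-4)) + z)² = -9 + ((5 + 4) + z)² = -9 + (9 + z)²)
(1 + m(6))² = (1 + (-9 + (9 + 6)²))² = (1 + (-9 + 15²))² = (1 + (-9 + 225))² = (1 + 216)² = 217² = 47089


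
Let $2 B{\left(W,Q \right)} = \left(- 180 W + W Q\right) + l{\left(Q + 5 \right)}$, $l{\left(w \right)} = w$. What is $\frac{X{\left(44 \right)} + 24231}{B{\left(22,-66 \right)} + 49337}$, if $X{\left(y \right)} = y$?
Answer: $\frac{48550}{93201} \approx 0.52092$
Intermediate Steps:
$B{\left(W,Q \right)} = \frac{5}{2} + \frac{Q}{2} - 90 W + \frac{Q W}{2}$ ($B{\left(W,Q \right)} = \frac{\left(- 180 W + W Q\right) + \left(Q + 5\right)}{2} = \frac{\left(- 180 W + Q W\right) + \left(5 + Q\right)}{2} = \frac{5 + Q - 180 W + Q W}{2} = \frac{5}{2} + \frac{Q}{2} - 90 W + \frac{Q W}{2}$)
$\frac{X{\left(44 \right)} + 24231}{B{\left(22,-66 \right)} + 49337} = \frac{44 + 24231}{\left(\frac{5}{2} + \frac{1}{2} \left(-66\right) - 1980 + \frac{1}{2} \left(-66\right) 22\right) + 49337} = \frac{24275}{\left(\frac{5}{2} - 33 - 1980 - 726\right) + 49337} = \frac{24275}{- \frac{5473}{2} + 49337} = \frac{24275}{\frac{93201}{2}} = 24275 \cdot \frac{2}{93201} = \frac{48550}{93201}$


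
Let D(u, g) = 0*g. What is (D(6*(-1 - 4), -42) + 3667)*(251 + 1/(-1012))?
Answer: 931458337/1012 ≈ 9.2041e+5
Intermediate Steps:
D(u, g) = 0
(D(6*(-1 - 4), -42) + 3667)*(251 + 1/(-1012)) = (0 + 3667)*(251 + 1/(-1012)) = 3667*(251 - 1/1012) = 3667*(254011/1012) = 931458337/1012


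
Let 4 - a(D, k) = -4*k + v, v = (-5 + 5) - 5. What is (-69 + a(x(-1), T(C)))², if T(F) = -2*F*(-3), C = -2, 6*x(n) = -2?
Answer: 11664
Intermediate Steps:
x(n) = -⅓ (x(n) = (⅙)*(-2) = -⅓)
v = -5 (v = 0 - 5 = -5)
T(F) = 6*F
a(D, k) = 9 + 4*k (a(D, k) = 4 - (-4*k - 5) = 4 - (-5 - 4*k) = 4 + (5 + 4*k) = 9 + 4*k)
(-69 + a(x(-1), T(C)))² = (-69 + (9 + 4*(6*(-2))))² = (-69 + (9 + 4*(-12)))² = (-69 + (9 - 48))² = (-69 - 39)² = (-108)² = 11664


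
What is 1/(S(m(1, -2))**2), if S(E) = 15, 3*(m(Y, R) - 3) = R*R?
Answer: 1/225 ≈ 0.0044444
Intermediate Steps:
m(Y, R) = 3 + R**2/3 (m(Y, R) = 3 + (R*R)/3 = 3 + R**2/3)
1/(S(m(1, -2))**2) = 1/(15**2) = 1/225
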